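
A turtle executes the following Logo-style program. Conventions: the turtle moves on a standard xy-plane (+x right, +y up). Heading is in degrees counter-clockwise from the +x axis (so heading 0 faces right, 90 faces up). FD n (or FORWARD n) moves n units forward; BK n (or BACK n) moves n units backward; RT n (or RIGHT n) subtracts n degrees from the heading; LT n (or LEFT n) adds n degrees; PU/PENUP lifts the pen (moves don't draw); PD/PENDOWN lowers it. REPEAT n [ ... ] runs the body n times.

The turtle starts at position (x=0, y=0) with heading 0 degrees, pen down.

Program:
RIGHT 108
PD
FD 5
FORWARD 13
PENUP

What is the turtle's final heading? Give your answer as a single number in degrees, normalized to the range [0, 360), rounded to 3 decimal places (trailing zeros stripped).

Executing turtle program step by step:
Start: pos=(0,0), heading=0, pen down
RT 108: heading 0 -> 252
PD: pen down
FD 5: (0,0) -> (-1.545,-4.755) [heading=252, draw]
FD 13: (-1.545,-4.755) -> (-5.562,-17.119) [heading=252, draw]
PU: pen up
Final: pos=(-5.562,-17.119), heading=252, 2 segment(s) drawn

Answer: 252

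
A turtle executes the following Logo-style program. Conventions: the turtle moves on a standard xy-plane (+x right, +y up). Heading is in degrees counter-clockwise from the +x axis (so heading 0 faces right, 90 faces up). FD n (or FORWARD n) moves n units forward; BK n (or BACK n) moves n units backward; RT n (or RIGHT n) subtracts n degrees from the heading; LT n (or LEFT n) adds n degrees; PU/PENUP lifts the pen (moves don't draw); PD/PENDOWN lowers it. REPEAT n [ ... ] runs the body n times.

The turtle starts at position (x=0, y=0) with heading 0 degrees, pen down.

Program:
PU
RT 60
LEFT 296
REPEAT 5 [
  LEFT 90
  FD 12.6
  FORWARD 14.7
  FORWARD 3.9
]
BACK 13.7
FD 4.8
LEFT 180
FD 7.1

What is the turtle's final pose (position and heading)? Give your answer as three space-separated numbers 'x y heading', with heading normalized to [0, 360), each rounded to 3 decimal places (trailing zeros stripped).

Answer: 12.601 -8.5 146

Derivation:
Executing turtle program step by step:
Start: pos=(0,0), heading=0, pen down
PU: pen up
RT 60: heading 0 -> 300
LT 296: heading 300 -> 236
REPEAT 5 [
  -- iteration 1/5 --
  LT 90: heading 236 -> 326
  FD 12.6: (0,0) -> (10.446,-7.046) [heading=326, move]
  FD 14.7: (10.446,-7.046) -> (22.633,-15.266) [heading=326, move]
  FD 3.9: (22.633,-15.266) -> (25.866,-17.447) [heading=326, move]
  -- iteration 2/5 --
  LT 90: heading 326 -> 56
  FD 12.6: (25.866,-17.447) -> (32.912,-7.001) [heading=56, move]
  FD 14.7: (32.912,-7.001) -> (41.132,5.186) [heading=56, move]
  FD 3.9: (41.132,5.186) -> (43.313,8.419) [heading=56, move]
  -- iteration 3/5 --
  LT 90: heading 56 -> 146
  FD 12.6: (43.313,8.419) -> (32.867,15.465) [heading=146, move]
  FD 14.7: (32.867,15.465) -> (20.68,23.685) [heading=146, move]
  FD 3.9: (20.68,23.685) -> (17.447,25.866) [heading=146, move]
  -- iteration 4/5 --
  LT 90: heading 146 -> 236
  FD 12.6: (17.447,25.866) -> (10.401,15.42) [heading=236, move]
  FD 14.7: (10.401,15.42) -> (2.181,3.233) [heading=236, move]
  FD 3.9: (2.181,3.233) -> (0,0) [heading=236, move]
  -- iteration 5/5 --
  LT 90: heading 236 -> 326
  FD 12.6: (0,0) -> (10.446,-7.046) [heading=326, move]
  FD 14.7: (10.446,-7.046) -> (22.633,-15.266) [heading=326, move]
  FD 3.9: (22.633,-15.266) -> (25.866,-17.447) [heading=326, move]
]
BK 13.7: (25.866,-17.447) -> (14.508,-9.786) [heading=326, move]
FD 4.8: (14.508,-9.786) -> (18.488,-12.47) [heading=326, move]
LT 180: heading 326 -> 146
FD 7.1: (18.488,-12.47) -> (12.601,-8.5) [heading=146, move]
Final: pos=(12.601,-8.5), heading=146, 0 segment(s) drawn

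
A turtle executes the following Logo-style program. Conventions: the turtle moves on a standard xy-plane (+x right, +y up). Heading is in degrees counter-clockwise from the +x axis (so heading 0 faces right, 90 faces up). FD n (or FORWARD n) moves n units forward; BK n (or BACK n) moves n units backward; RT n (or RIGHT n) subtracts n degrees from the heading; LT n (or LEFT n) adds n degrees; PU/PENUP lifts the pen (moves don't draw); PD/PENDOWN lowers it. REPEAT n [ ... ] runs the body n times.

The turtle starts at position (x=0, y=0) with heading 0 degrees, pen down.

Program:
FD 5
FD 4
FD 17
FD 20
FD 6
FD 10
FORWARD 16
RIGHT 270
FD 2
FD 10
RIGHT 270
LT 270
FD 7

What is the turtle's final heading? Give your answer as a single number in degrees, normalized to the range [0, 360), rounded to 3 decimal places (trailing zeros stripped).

Executing turtle program step by step:
Start: pos=(0,0), heading=0, pen down
FD 5: (0,0) -> (5,0) [heading=0, draw]
FD 4: (5,0) -> (9,0) [heading=0, draw]
FD 17: (9,0) -> (26,0) [heading=0, draw]
FD 20: (26,0) -> (46,0) [heading=0, draw]
FD 6: (46,0) -> (52,0) [heading=0, draw]
FD 10: (52,0) -> (62,0) [heading=0, draw]
FD 16: (62,0) -> (78,0) [heading=0, draw]
RT 270: heading 0 -> 90
FD 2: (78,0) -> (78,2) [heading=90, draw]
FD 10: (78,2) -> (78,12) [heading=90, draw]
RT 270: heading 90 -> 180
LT 270: heading 180 -> 90
FD 7: (78,12) -> (78,19) [heading=90, draw]
Final: pos=(78,19), heading=90, 10 segment(s) drawn

Answer: 90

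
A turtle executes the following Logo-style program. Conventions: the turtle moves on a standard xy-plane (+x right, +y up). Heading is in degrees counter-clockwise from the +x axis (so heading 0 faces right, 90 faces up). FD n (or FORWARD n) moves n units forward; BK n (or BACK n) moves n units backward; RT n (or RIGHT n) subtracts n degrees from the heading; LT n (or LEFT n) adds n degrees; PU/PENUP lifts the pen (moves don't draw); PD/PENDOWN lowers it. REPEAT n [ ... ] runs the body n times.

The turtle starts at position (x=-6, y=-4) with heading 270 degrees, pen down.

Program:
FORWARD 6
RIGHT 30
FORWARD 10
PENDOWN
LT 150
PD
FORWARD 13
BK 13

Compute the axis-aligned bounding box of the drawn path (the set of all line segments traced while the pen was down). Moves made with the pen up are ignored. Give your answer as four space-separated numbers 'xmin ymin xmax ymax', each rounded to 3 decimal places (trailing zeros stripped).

Answer: -11 -18.66 0.258 -4

Derivation:
Executing turtle program step by step:
Start: pos=(-6,-4), heading=270, pen down
FD 6: (-6,-4) -> (-6,-10) [heading=270, draw]
RT 30: heading 270 -> 240
FD 10: (-6,-10) -> (-11,-18.66) [heading=240, draw]
PD: pen down
LT 150: heading 240 -> 30
PD: pen down
FD 13: (-11,-18.66) -> (0.258,-12.16) [heading=30, draw]
BK 13: (0.258,-12.16) -> (-11,-18.66) [heading=30, draw]
Final: pos=(-11,-18.66), heading=30, 4 segment(s) drawn

Segment endpoints: x in {-11, -6, -6, 0.258}, y in {-18.66, -12.16, -10, -4}
xmin=-11, ymin=-18.66, xmax=0.258, ymax=-4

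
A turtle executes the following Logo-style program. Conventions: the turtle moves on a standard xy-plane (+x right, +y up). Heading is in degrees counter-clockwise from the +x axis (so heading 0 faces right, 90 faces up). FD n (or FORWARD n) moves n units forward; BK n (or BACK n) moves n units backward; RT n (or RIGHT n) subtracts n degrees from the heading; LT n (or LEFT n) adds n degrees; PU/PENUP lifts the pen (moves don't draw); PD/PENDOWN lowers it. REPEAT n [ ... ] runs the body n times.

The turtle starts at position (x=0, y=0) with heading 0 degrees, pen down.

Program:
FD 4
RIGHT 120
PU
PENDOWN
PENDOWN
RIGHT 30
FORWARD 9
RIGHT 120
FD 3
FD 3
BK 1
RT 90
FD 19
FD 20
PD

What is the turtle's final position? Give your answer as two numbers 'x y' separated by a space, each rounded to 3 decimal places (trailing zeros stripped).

Executing turtle program step by step:
Start: pos=(0,0), heading=0, pen down
FD 4: (0,0) -> (4,0) [heading=0, draw]
RT 120: heading 0 -> 240
PU: pen up
PD: pen down
PD: pen down
RT 30: heading 240 -> 210
FD 9: (4,0) -> (-3.794,-4.5) [heading=210, draw]
RT 120: heading 210 -> 90
FD 3: (-3.794,-4.5) -> (-3.794,-1.5) [heading=90, draw]
FD 3: (-3.794,-1.5) -> (-3.794,1.5) [heading=90, draw]
BK 1: (-3.794,1.5) -> (-3.794,0.5) [heading=90, draw]
RT 90: heading 90 -> 0
FD 19: (-3.794,0.5) -> (15.206,0.5) [heading=0, draw]
FD 20: (15.206,0.5) -> (35.206,0.5) [heading=0, draw]
PD: pen down
Final: pos=(35.206,0.5), heading=0, 7 segment(s) drawn

Answer: 35.206 0.5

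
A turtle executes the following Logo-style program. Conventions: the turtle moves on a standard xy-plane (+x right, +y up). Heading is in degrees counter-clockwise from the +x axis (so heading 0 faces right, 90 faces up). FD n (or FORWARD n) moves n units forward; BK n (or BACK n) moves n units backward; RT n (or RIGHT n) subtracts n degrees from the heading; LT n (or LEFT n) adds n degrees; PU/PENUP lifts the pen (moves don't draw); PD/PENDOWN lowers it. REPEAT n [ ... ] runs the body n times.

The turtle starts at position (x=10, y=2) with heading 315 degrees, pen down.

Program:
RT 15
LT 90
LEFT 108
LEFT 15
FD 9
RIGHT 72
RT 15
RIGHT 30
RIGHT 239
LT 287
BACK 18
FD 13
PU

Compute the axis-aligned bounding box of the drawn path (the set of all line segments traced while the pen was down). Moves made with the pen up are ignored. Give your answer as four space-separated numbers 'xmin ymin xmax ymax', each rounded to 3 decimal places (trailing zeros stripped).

Answer: 0.099 -11.815 10 6.086

Derivation:
Executing turtle program step by step:
Start: pos=(10,2), heading=315, pen down
RT 15: heading 315 -> 300
LT 90: heading 300 -> 30
LT 108: heading 30 -> 138
LT 15: heading 138 -> 153
FD 9: (10,2) -> (1.981,6.086) [heading=153, draw]
RT 72: heading 153 -> 81
RT 15: heading 81 -> 66
RT 30: heading 66 -> 36
RT 239: heading 36 -> 157
LT 287: heading 157 -> 84
BK 18: (1.981,6.086) -> (0.099,-11.815) [heading=84, draw]
FD 13: (0.099,-11.815) -> (1.458,1.113) [heading=84, draw]
PU: pen up
Final: pos=(1.458,1.113), heading=84, 3 segment(s) drawn

Segment endpoints: x in {0.099, 1.458, 1.981, 10}, y in {-11.815, 1.113, 2, 6.086}
xmin=0.099, ymin=-11.815, xmax=10, ymax=6.086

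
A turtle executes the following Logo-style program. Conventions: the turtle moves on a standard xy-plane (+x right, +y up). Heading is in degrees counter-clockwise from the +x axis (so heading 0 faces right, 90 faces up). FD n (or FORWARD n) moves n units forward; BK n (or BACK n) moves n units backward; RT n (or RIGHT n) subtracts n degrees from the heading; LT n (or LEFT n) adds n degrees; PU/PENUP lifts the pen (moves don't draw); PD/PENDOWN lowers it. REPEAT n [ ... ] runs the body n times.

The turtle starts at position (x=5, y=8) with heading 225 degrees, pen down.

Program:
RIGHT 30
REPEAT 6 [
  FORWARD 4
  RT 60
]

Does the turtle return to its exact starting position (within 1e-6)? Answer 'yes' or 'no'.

Answer: yes

Derivation:
Executing turtle program step by step:
Start: pos=(5,8), heading=225, pen down
RT 30: heading 225 -> 195
REPEAT 6 [
  -- iteration 1/6 --
  FD 4: (5,8) -> (1.136,6.965) [heading=195, draw]
  RT 60: heading 195 -> 135
  -- iteration 2/6 --
  FD 4: (1.136,6.965) -> (-1.692,9.793) [heading=135, draw]
  RT 60: heading 135 -> 75
  -- iteration 3/6 --
  FD 4: (-1.692,9.793) -> (-0.657,13.657) [heading=75, draw]
  RT 60: heading 75 -> 15
  -- iteration 4/6 --
  FD 4: (-0.657,13.657) -> (3.207,14.692) [heading=15, draw]
  RT 60: heading 15 -> 315
  -- iteration 5/6 --
  FD 4: (3.207,14.692) -> (6.035,11.864) [heading=315, draw]
  RT 60: heading 315 -> 255
  -- iteration 6/6 --
  FD 4: (6.035,11.864) -> (5,8) [heading=255, draw]
  RT 60: heading 255 -> 195
]
Final: pos=(5,8), heading=195, 6 segment(s) drawn

Start position: (5, 8)
Final position: (5, 8)
Distance = 0; < 1e-6 -> CLOSED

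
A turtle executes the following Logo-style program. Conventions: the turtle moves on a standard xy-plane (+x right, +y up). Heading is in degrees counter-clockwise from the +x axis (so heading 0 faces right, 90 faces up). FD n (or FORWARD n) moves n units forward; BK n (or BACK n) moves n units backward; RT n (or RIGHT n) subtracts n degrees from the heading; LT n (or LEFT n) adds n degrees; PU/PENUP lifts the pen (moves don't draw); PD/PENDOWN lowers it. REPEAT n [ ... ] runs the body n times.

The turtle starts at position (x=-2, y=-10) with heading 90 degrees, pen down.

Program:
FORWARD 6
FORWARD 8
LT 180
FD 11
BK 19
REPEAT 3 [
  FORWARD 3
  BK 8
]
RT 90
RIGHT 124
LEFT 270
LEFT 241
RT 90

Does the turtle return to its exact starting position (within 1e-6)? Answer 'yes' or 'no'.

Answer: no

Derivation:
Executing turtle program step by step:
Start: pos=(-2,-10), heading=90, pen down
FD 6: (-2,-10) -> (-2,-4) [heading=90, draw]
FD 8: (-2,-4) -> (-2,4) [heading=90, draw]
LT 180: heading 90 -> 270
FD 11: (-2,4) -> (-2,-7) [heading=270, draw]
BK 19: (-2,-7) -> (-2,12) [heading=270, draw]
REPEAT 3 [
  -- iteration 1/3 --
  FD 3: (-2,12) -> (-2,9) [heading=270, draw]
  BK 8: (-2,9) -> (-2,17) [heading=270, draw]
  -- iteration 2/3 --
  FD 3: (-2,17) -> (-2,14) [heading=270, draw]
  BK 8: (-2,14) -> (-2,22) [heading=270, draw]
  -- iteration 3/3 --
  FD 3: (-2,22) -> (-2,19) [heading=270, draw]
  BK 8: (-2,19) -> (-2,27) [heading=270, draw]
]
RT 90: heading 270 -> 180
RT 124: heading 180 -> 56
LT 270: heading 56 -> 326
LT 241: heading 326 -> 207
RT 90: heading 207 -> 117
Final: pos=(-2,27), heading=117, 10 segment(s) drawn

Start position: (-2, -10)
Final position: (-2, 27)
Distance = 37; >= 1e-6 -> NOT closed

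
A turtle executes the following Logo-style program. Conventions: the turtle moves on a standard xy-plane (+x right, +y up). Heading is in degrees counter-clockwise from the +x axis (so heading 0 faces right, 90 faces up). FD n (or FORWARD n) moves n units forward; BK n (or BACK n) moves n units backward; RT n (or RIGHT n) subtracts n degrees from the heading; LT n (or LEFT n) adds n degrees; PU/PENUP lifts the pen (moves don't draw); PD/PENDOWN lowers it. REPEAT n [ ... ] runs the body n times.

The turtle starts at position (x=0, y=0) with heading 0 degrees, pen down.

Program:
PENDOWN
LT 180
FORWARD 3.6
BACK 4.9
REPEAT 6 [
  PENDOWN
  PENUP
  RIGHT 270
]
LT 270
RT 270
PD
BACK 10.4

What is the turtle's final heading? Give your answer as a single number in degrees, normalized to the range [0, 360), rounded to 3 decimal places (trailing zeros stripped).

Answer: 0

Derivation:
Executing turtle program step by step:
Start: pos=(0,0), heading=0, pen down
PD: pen down
LT 180: heading 0 -> 180
FD 3.6: (0,0) -> (-3.6,0) [heading=180, draw]
BK 4.9: (-3.6,0) -> (1.3,0) [heading=180, draw]
REPEAT 6 [
  -- iteration 1/6 --
  PD: pen down
  PU: pen up
  RT 270: heading 180 -> 270
  -- iteration 2/6 --
  PD: pen down
  PU: pen up
  RT 270: heading 270 -> 0
  -- iteration 3/6 --
  PD: pen down
  PU: pen up
  RT 270: heading 0 -> 90
  -- iteration 4/6 --
  PD: pen down
  PU: pen up
  RT 270: heading 90 -> 180
  -- iteration 5/6 --
  PD: pen down
  PU: pen up
  RT 270: heading 180 -> 270
  -- iteration 6/6 --
  PD: pen down
  PU: pen up
  RT 270: heading 270 -> 0
]
LT 270: heading 0 -> 270
RT 270: heading 270 -> 0
PD: pen down
BK 10.4: (1.3,0) -> (-9.1,0) [heading=0, draw]
Final: pos=(-9.1,0), heading=0, 3 segment(s) drawn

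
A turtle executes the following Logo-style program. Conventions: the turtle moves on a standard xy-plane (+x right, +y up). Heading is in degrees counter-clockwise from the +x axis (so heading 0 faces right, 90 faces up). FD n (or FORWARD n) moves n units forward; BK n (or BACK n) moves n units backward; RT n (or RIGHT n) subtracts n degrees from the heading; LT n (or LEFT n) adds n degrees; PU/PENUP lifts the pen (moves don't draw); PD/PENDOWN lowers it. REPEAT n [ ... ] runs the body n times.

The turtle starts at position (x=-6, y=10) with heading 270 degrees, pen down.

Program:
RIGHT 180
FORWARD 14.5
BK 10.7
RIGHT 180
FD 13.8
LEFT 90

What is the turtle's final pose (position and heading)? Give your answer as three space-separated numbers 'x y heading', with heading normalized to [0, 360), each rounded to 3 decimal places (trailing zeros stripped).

Executing turtle program step by step:
Start: pos=(-6,10), heading=270, pen down
RT 180: heading 270 -> 90
FD 14.5: (-6,10) -> (-6,24.5) [heading=90, draw]
BK 10.7: (-6,24.5) -> (-6,13.8) [heading=90, draw]
RT 180: heading 90 -> 270
FD 13.8: (-6,13.8) -> (-6,0) [heading=270, draw]
LT 90: heading 270 -> 0
Final: pos=(-6,0), heading=0, 3 segment(s) drawn

Answer: -6 0 0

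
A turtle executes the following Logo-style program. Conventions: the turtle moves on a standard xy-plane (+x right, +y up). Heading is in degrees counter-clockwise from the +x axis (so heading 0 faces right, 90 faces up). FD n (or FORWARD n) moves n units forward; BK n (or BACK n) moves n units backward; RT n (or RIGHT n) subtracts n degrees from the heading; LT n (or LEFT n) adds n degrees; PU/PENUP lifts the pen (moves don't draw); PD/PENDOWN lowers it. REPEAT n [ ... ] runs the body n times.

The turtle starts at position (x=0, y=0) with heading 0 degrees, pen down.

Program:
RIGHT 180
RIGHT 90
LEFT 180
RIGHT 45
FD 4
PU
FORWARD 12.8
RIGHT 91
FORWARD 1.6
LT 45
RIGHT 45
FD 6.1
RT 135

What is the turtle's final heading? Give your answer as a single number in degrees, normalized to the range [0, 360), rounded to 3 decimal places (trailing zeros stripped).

Answer: 359

Derivation:
Executing turtle program step by step:
Start: pos=(0,0), heading=0, pen down
RT 180: heading 0 -> 180
RT 90: heading 180 -> 90
LT 180: heading 90 -> 270
RT 45: heading 270 -> 225
FD 4: (0,0) -> (-2.828,-2.828) [heading=225, draw]
PU: pen up
FD 12.8: (-2.828,-2.828) -> (-11.879,-11.879) [heading=225, move]
RT 91: heading 225 -> 134
FD 1.6: (-11.879,-11.879) -> (-12.991,-10.728) [heading=134, move]
LT 45: heading 134 -> 179
RT 45: heading 179 -> 134
FD 6.1: (-12.991,-10.728) -> (-17.228,-6.34) [heading=134, move]
RT 135: heading 134 -> 359
Final: pos=(-17.228,-6.34), heading=359, 1 segment(s) drawn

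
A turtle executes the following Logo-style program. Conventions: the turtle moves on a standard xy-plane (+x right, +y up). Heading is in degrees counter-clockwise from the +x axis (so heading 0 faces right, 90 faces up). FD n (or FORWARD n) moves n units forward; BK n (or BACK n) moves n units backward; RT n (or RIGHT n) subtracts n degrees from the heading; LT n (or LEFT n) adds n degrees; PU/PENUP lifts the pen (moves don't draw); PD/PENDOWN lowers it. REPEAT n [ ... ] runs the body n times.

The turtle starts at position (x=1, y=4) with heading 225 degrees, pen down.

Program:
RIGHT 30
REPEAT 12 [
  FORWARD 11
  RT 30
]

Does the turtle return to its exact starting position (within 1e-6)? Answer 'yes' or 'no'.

Executing turtle program step by step:
Start: pos=(1,4), heading=225, pen down
RT 30: heading 225 -> 195
REPEAT 12 [
  -- iteration 1/12 --
  FD 11: (1,4) -> (-9.625,1.153) [heading=195, draw]
  RT 30: heading 195 -> 165
  -- iteration 2/12 --
  FD 11: (-9.625,1.153) -> (-20.25,4) [heading=165, draw]
  RT 30: heading 165 -> 135
  -- iteration 3/12 --
  FD 11: (-20.25,4) -> (-28.029,11.778) [heading=135, draw]
  RT 30: heading 135 -> 105
  -- iteration 4/12 --
  FD 11: (-28.029,11.778) -> (-30.876,22.403) [heading=105, draw]
  RT 30: heading 105 -> 75
  -- iteration 5/12 --
  FD 11: (-30.876,22.403) -> (-28.029,33.029) [heading=75, draw]
  RT 30: heading 75 -> 45
  -- iteration 6/12 --
  FD 11: (-28.029,33.029) -> (-20.25,40.807) [heading=45, draw]
  RT 30: heading 45 -> 15
  -- iteration 7/12 --
  FD 11: (-20.25,40.807) -> (-9.625,43.654) [heading=15, draw]
  RT 30: heading 15 -> 345
  -- iteration 8/12 --
  FD 11: (-9.625,43.654) -> (1,40.807) [heading=345, draw]
  RT 30: heading 345 -> 315
  -- iteration 9/12 --
  FD 11: (1,40.807) -> (8.778,33.029) [heading=315, draw]
  RT 30: heading 315 -> 285
  -- iteration 10/12 --
  FD 11: (8.778,33.029) -> (11.625,22.403) [heading=285, draw]
  RT 30: heading 285 -> 255
  -- iteration 11/12 --
  FD 11: (11.625,22.403) -> (8.778,11.778) [heading=255, draw]
  RT 30: heading 255 -> 225
  -- iteration 12/12 --
  FD 11: (8.778,11.778) -> (1,4) [heading=225, draw]
  RT 30: heading 225 -> 195
]
Final: pos=(1,4), heading=195, 12 segment(s) drawn

Start position: (1, 4)
Final position: (1, 4)
Distance = 0; < 1e-6 -> CLOSED

Answer: yes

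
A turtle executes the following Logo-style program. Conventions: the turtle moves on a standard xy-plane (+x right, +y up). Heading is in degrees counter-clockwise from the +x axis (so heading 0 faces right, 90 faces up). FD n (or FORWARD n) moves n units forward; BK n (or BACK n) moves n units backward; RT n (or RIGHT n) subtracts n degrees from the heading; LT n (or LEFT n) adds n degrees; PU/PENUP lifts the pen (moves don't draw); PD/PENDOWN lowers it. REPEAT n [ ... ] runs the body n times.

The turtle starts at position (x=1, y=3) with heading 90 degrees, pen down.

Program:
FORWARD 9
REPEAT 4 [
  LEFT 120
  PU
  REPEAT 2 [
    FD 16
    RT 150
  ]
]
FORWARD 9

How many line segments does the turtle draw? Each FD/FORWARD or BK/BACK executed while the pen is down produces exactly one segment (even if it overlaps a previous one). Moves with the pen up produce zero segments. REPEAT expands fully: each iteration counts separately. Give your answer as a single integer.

Answer: 1

Derivation:
Executing turtle program step by step:
Start: pos=(1,3), heading=90, pen down
FD 9: (1,3) -> (1,12) [heading=90, draw]
REPEAT 4 [
  -- iteration 1/4 --
  LT 120: heading 90 -> 210
  PU: pen up
  REPEAT 2 [
    -- iteration 1/2 --
    FD 16: (1,12) -> (-12.856,4) [heading=210, move]
    RT 150: heading 210 -> 60
    -- iteration 2/2 --
    FD 16: (-12.856,4) -> (-4.856,17.856) [heading=60, move]
    RT 150: heading 60 -> 270
  ]
  -- iteration 2/4 --
  LT 120: heading 270 -> 30
  PU: pen up
  REPEAT 2 [
    -- iteration 1/2 --
    FD 16: (-4.856,17.856) -> (9,25.856) [heading=30, move]
    RT 150: heading 30 -> 240
    -- iteration 2/2 --
    FD 16: (9,25.856) -> (1,12) [heading=240, move]
    RT 150: heading 240 -> 90
  ]
  -- iteration 3/4 --
  LT 120: heading 90 -> 210
  PU: pen up
  REPEAT 2 [
    -- iteration 1/2 --
    FD 16: (1,12) -> (-12.856,4) [heading=210, move]
    RT 150: heading 210 -> 60
    -- iteration 2/2 --
    FD 16: (-12.856,4) -> (-4.856,17.856) [heading=60, move]
    RT 150: heading 60 -> 270
  ]
  -- iteration 4/4 --
  LT 120: heading 270 -> 30
  PU: pen up
  REPEAT 2 [
    -- iteration 1/2 --
    FD 16: (-4.856,17.856) -> (9,25.856) [heading=30, move]
    RT 150: heading 30 -> 240
    -- iteration 2/2 --
    FD 16: (9,25.856) -> (1,12) [heading=240, move]
    RT 150: heading 240 -> 90
  ]
]
FD 9: (1,12) -> (1,21) [heading=90, move]
Final: pos=(1,21), heading=90, 1 segment(s) drawn
Segments drawn: 1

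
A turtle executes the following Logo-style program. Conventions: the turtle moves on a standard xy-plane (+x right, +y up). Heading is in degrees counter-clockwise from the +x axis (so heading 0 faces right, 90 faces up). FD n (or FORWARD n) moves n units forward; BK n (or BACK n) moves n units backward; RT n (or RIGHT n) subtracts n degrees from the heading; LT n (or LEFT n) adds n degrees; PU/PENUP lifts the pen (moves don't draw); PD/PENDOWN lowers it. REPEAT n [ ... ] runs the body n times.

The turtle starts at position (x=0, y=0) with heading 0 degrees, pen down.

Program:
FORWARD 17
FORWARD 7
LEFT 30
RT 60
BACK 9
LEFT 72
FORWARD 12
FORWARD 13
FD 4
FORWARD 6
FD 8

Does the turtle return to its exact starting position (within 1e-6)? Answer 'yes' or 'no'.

Executing turtle program step by step:
Start: pos=(0,0), heading=0, pen down
FD 17: (0,0) -> (17,0) [heading=0, draw]
FD 7: (17,0) -> (24,0) [heading=0, draw]
LT 30: heading 0 -> 30
RT 60: heading 30 -> 330
BK 9: (24,0) -> (16.206,4.5) [heading=330, draw]
LT 72: heading 330 -> 42
FD 12: (16.206,4.5) -> (25.124,12.53) [heading=42, draw]
FD 13: (25.124,12.53) -> (34.784,21.228) [heading=42, draw]
FD 4: (34.784,21.228) -> (37.757,23.905) [heading=42, draw]
FD 6: (37.757,23.905) -> (42.216,27.92) [heading=42, draw]
FD 8: (42.216,27.92) -> (48.161,33.273) [heading=42, draw]
Final: pos=(48.161,33.273), heading=42, 8 segment(s) drawn

Start position: (0, 0)
Final position: (48.161, 33.273)
Distance = 58.537; >= 1e-6 -> NOT closed

Answer: no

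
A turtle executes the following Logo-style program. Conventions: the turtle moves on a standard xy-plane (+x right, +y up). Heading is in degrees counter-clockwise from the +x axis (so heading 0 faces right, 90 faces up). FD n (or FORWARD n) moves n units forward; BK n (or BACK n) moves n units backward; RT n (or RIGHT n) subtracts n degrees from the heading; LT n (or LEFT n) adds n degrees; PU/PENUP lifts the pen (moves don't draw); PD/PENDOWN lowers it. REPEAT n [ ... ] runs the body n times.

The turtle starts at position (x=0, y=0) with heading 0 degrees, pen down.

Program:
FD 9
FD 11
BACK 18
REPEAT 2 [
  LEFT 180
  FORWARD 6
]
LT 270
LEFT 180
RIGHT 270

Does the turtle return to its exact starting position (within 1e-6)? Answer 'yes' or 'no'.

Executing turtle program step by step:
Start: pos=(0,0), heading=0, pen down
FD 9: (0,0) -> (9,0) [heading=0, draw]
FD 11: (9,0) -> (20,0) [heading=0, draw]
BK 18: (20,0) -> (2,0) [heading=0, draw]
REPEAT 2 [
  -- iteration 1/2 --
  LT 180: heading 0 -> 180
  FD 6: (2,0) -> (-4,0) [heading=180, draw]
  -- iteration 2/2 --
  LT 180: heading 180 -> 0
  FD 6: (-4,0) -> (2,0) [heading=0, draw]
]
LT 270: heading 0 -> 270
LT 180: heading 270 -> 90
RT 270: heading 90 -> 180
Final: pos=(2,0), heading=180, 5 segment(s) drawn

Start position: (0, 0)
Final position: (2, 0)
Distance = 2; >= 1e-6 -> NOT closed

Answer: no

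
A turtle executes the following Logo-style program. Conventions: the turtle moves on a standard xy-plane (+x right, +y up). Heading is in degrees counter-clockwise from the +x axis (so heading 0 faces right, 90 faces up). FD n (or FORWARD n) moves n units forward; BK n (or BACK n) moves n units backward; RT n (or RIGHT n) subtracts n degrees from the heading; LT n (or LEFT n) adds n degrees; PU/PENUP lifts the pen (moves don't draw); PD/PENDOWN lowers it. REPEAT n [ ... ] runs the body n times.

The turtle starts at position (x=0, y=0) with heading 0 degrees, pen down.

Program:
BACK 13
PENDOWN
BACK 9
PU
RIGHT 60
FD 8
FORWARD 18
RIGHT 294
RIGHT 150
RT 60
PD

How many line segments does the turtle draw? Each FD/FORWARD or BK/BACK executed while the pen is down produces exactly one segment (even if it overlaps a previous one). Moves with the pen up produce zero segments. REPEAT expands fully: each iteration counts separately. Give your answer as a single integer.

Executing turtle program step by step:
Start: pos=(0,0), heading=0, pen down
BK 13: (0,0) -> (-13,0) [heading=0, draw]
PD: pen down
BK 9: (-13,0) -> (-22,0) [heading=0, draw]
PU: pen up
RT 60: heading 0 -> 300
FD 8: (-22,0) -> (-18,-6.928) [heading=300, move]
FD 18: (-18,-6.928) -> (-9,-22.517) [heading=300, move]
RT 294: heading 300 -> 6
RT 150: heading 6 -> 216
RT 60: heading 216 -> 156
PD: pen down
Final: pos=(-9,-22.517), heading=156, 2 segment(s) drawn
Segments drawn: 2

Answer: 2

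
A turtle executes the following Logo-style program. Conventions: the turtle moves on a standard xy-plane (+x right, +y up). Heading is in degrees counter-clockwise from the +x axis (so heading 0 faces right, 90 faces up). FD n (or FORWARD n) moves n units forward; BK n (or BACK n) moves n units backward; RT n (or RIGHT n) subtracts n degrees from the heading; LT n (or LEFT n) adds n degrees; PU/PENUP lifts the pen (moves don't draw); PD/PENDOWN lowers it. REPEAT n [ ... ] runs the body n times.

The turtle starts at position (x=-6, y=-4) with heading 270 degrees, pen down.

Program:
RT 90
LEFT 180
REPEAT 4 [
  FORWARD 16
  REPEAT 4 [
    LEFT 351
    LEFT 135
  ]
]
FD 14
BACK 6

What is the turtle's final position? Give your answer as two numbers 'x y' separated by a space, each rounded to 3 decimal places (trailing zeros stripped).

Executing turtle program step by step:
Start: pos=(-6,-4), heading=270, pen down
RT 90: heading 270 -> 180
LT 180: heading 180 -> 0
REPEAT 4 [
  -- iteration 1/4 --
  FD 16: (-6,-4) -> (10,-4) [heading=0, draw]
  REPEAT 4 [
    -- iteration 1/4 --
    LT 351: heading 0 -> 351
    LT 135: heading 351 -> 126
    -- iteration 2/4 --
    LT 351: heading 126 -> 117
    LT 135: heading 117 -> 252
    -- iteration 3/4 --
    LT 351: heading 252 -> 243
    LT 135: heading 243 -> 18
    -- iteration 4/4 --
    LT 351: heading 18 -> 9
    LT 135: heading 9 -> 144
  ]
  -- iteration 2/4 --
  FD 16: (10,-4) -> (-2.944,5.405) [heading=144, draw]
  REPEAT 4 [
    -- iteration 1/4 --
    LT 351: heading 144 -> 135
    LT 135: heading 135 -> 270
    -- iteration 2/4 --
    LT 351: heading 270 -> 261
    LT 135: heading 261 -> 36
    -- iteration 3/4 --
    LT 351: heading 36 -> 27
    LT 135: heading 27 -> 162
    -- iteration 4/4 --
    LT 351: heading 162 -> 153
    LT 135: heading 153 -> 288
  ]
  -- iteration 3/4 --
  FD 16: (-2.944,5.405) -> (2,-9.812) [heading=288, draw]
  REPEAT 4 [
    -- iteration 1/4 --
    LT 351: heading 288 -> 279
    LT 135: heading 279 -> 54
    -- iteration 2/4 --
    LT 351: heading 54 -> 45
    LT 135: heading 45 -> 180
    -- iteration 3/4 --
    LT 351: heading 180 -> 171
    LT 135: heading 171 -> 306
    -- iteration 4/4 --
    LT 351: heading 306 -> 297
    LT 135: heading 297 -> 72
  ]
  -- iteration 4/4 --
  FD 16: (2,-9.812) -> (6.944,5.405) [heading=72, draw]
  REPEAT 4 [
    -- iteration 1/4 --
    LT 351: heading 72 -> 63
    LT 135: heading 63 -> 198
    -- iteration 2/4 --
    LT 351: heading 198 -> 189
    LT 135: heading 189 -> 324
    -- iteration 3/4 --
    LT 351: heading 324 -> 315
    LT 135: heading 315 -> 90
    -- iteration 4/4 --
    LT 351: heading 90 -> 81
    LT 135: heading 81 -> 216
  ]
]
FD 14: (6.944,5.405) -> (-4.382,-2.824) [heading=216, draw]
BK 6: (-4.382,-2.824) -> (0.472,0.702) [heading=216, draw]
Final: pos=(0.472,0.702), heading=216, 6 segment(s) drawn

Answer: 0.472 0.702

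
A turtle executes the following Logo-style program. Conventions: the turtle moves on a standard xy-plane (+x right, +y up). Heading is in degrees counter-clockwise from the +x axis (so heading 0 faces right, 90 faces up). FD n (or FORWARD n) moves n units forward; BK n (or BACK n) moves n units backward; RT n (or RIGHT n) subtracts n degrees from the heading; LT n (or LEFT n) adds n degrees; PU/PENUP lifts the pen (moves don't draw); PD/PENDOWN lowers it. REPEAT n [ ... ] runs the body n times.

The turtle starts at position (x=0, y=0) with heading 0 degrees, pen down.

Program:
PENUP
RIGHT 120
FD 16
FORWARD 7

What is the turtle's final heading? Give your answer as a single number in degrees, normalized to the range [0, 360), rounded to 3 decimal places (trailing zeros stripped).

Executing turtle program step by step:
Start: pos=(0,0), heading=0, pen down
PU: pen up
RT 120: heading 0 -> 240
FD 16: (0,0) -> (-8,-13.856) [heading=240, move]
FD 7: (-8,-13.856) -> (-11.5,-19.919) [heading=240, move]
Final: pos=(-11.5,-19.919), heading=240, 0 segment(s) drawn

Answer: 240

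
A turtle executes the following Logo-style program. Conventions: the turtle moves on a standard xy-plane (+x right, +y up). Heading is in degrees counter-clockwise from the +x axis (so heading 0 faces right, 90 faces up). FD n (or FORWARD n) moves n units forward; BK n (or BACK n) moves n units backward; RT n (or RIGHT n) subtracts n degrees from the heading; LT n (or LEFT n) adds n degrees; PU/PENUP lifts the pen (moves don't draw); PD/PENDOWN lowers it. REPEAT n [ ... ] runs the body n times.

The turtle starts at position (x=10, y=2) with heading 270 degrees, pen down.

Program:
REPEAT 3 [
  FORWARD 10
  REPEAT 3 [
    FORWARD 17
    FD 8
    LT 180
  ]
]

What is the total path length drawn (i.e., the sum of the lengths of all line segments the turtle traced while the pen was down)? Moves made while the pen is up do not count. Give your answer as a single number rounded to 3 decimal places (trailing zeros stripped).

Answer: 255

Derivation:
Executing turtle program step by step:
Start: pos=(10,2), heading=270, pen down
REPEAT 3 [
  -- iteration 1/3 --
  FD 10: (10,2) -> (10,-8) [heading=270, draw]
  REPEAT 3 [
    -- iteration 1/3 --
    FD 17: (10,-8) -> (10,-25) [heading=270, draw]
    FD 8: (10,-25) -> (10,-33) [heading=270, draw]
    LT 180: heading 270 -> 90
    -- iteration 2/3 --
    FD 17: (10,-33) -> (10,-16) [heading=90, draw]
    FD 8: (10,-16) -> (10,-8) [heading=90, draw]
    LT 180: heading 90 -> 270
    -- iteration 3/3 --
    FD 17: (10,-8) -> (10,-25) [heading=270, draw]
    FD 8: (10,-25) -> (10,-33) [heading=270, draw]
    LT 180: heading 270 -> 90
  ]
  -- iteration 2/3 --
  FD 10: (10,-33) -> (10,-23) [heading=90, draw]
  REPEAT 3 [
    -- iteration 1/3 --
    FD 17: (10,-23) -> (10,-6) [heading=90, draw]
    FD 8: (10,-6) -> (10,2) [heading=90, draw]
    LT 180: heading 90 -> 270
    -- iteration 2/3 --
    FD 17: (10,2) -> (10,-15) [heading=270, draw]
    FD 8: (10,-15) -> (10,-23) [heading=270, draw]
    LT 180: heading 270 -> 90
    -- iteration 3/3 --
    FD 17: (10,-23) -> (10,-6) [heading=90, draw]
    FD 8: (10,-6) -> (10,2) [heading=90, draw]
    LT 180: heading 90 -> 270
  ]
  -- iteration 3/3 --
  FD 10: (10,2) -> (10,-8) [heading=270, draw]
  REPEAT 3 [
    -- iteration 1/3 --
    FD 17: (10,-8) -> (10,-25) [heading=270, draw]
    FD 8: (10,-25) -> (10,-33) [heading=270, draw]
    LT 180: heading 270 -> 90
    -- iteration 2/3 --
    FD 17: (10,-33) -> (10,-16) [heading=90, draw]
    FD 8: (10,-16) -> (10,-8) [heading=90, draw]
    LT 180: heading 90 -> 270
    -- iteration 3/3 --
    FD 17: (10,-8) -> (10,-25) [heading=270, draw]
    FD 8: (10,-25) -> (10,-33) [heading=270, draw]
    LT 180: heading 270 -> 90
  ]
]
Final: pos=(10,-33), heading=90, 21 segment(s) drawn

Segment lengths:
  seg 1: (10,2) -> (10,-8), length = 10
  seg 2: (10,-8) -> (10,-25), length = 17
  seg 3: (10,-25) -> (10,-33), length = 8
  seg 4: (10,-33) -> (10,-16), length = 17
  seg 5: (10,-16) -> (10,-8), length = 8
  seg 6: (10,-8) -> (10,-25), length = 17
  seg 7: (10,-25) -> (10,-33), length = 8
  seg 8: (10,-33) -> (10,-23), length = 10
  seg 9: (10,-23) -> (10,-6), length = 17
  seg 10: (10,-6) -> (10,2), length = 8
  seg 11: (10,2) -> (10,-15), length = 17
  seg 12: (10,-15) -> (10,-23), length = 8
  seg 13: (10,-23) -> (10,-6), length = 17
  seg 14: (10,-6) -> (10,2), length = 8
  seg 15: (10,2) -> (10,-8), length = 10
  seg 16: (10,-8) -> (10,-25), length = 17
  seg 17: (10,-25) -> (10,-33), length = 8
  seg 18: (10,-33) -> (10,-16), length = 17
  seg 19: (10,-16) -> (10,-8), length = 8
  seg 20: (10,-8) -> (10,-25), length = 17
  seg 21: (10,-25) -> (10,-33), length = 8
Total = 255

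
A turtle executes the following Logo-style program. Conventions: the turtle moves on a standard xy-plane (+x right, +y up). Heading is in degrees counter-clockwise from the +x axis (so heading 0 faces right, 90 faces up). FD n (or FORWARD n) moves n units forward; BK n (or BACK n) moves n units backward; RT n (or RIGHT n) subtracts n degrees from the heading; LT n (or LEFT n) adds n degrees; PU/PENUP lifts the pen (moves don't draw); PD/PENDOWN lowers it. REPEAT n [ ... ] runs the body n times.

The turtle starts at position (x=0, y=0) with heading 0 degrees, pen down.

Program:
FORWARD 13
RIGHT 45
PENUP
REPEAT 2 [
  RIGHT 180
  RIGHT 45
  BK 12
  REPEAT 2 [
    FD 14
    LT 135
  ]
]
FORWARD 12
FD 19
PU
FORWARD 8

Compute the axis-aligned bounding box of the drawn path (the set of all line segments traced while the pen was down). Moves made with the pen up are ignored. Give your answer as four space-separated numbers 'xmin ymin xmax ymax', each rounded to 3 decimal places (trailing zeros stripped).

Executing turtle program step by step:
Start: pos=(0,0), heading=0, pen down
FD 13: (0,0) -> (13,0) [heading=0, draw]
RT 45: heading 0 -> 315
PU: pen up
REPEAT 2 [
  -- iteration 1/2 --
  RT 180: heading 315 -> 135
  RT 45: heading 135 -> 90
  BK 12: (13,0) -> (13,-12) [heading=90, move]
  REPEAT 2 [
    -- iteration 1/2 --
    FD 14: (13,-12) -> (13,2) [heading=90, move]
    LT 135: heading 90 -> 225
    -- iteration 2/2 --
    FD 14: (13,2) -> (3.101,-7.899) [heading=225, move]
    LT 135: heading 225 -> 0
  ]
  -- iteration 2/2 --
  RT 180: heading 0 -> 180
  RT 45: heading 180 -> 135
  BK 12: (3.101,-7.899) -> (11.586,-16.385) [heading=135, move]
  REPEAT 2 [
    -- iteration 1/2 --
    FD 14: (11.586,-16.385) -> (1.686,-6.485) [heading=135, move]
    LT 135: heading 135 -> 270
    -- iteration 2/2 --
    FD 14: (1.686,-6.485) -> (1.686,-20.485) [heading=270, move]
    LT 135: heading 270 -> 45
  ]
]
FD 12: (1.686,-20.485) -> (10.172,-12) [heading=45, move]
FD 19: (10.172,-12) -> (23.607,1.435) [heading=45, move]
PU: pen up
FD 8: (23.607,1.435) -> (29.263,7.092) [heading=45, move]
Final: pos=(29.263,7.092), heading=45, 1 segment(s) drawn

Segment endpoints: x in {0, 13}, y in {0}
xmin=0, ymin=0, xmax=13, ymax=0

Answer: 0 0 13 0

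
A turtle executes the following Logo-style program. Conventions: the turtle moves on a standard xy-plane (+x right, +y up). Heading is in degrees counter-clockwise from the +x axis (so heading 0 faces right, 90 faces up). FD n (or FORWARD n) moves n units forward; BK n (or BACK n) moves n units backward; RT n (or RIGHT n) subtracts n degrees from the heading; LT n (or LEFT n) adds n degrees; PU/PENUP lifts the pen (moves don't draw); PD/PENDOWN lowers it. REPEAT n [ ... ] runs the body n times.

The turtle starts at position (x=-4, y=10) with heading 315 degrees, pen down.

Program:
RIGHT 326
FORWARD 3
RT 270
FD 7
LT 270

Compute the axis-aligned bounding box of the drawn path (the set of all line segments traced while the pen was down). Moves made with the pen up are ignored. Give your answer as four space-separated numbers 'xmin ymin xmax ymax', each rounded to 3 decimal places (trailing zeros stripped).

Executing turtle program step by step:
Start: pos=(-4,10), heading=315, pen down
RT 326: heading 315 -> 349
FD 3: (-4,10) -> (-1.055,9.428) [heading=349, draw]
RT 270: heading 349 -> 79
FD 7: (-1.055,9.428) -> (0.281,16.299) [heading=79, draw]
LT 270: heading 79 -> 349
Final: pos=(0.281,16.299), heading=349, 2 segment(s) drawn

Segment endpoints: x in {-4, -1.055, 0.281}, y in {9.428, 10, 16.299}
xmin=-4, ymin=9.428, xmax=0.281, ymax=16.299

Answer: -4 9.428 0.281 16.299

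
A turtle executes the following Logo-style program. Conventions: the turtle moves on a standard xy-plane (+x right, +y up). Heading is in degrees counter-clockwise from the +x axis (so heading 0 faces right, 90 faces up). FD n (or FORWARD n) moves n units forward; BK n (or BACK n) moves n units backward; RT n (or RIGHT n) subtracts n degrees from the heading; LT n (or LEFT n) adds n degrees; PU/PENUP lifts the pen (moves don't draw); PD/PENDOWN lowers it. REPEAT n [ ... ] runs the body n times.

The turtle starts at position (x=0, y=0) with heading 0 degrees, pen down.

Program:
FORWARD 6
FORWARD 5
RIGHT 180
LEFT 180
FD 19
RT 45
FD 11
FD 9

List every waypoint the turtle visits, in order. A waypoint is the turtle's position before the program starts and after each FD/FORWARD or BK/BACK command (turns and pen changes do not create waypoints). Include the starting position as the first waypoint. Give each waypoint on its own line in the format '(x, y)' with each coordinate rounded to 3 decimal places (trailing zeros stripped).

Answer: (0, 0)
(6, 0)
(11, 0)
(30, 0)
(37.778, -7.778)
(44.142, -14.142)

Derivation:
Executing turtle program step by step:
Start: pos=(0,0), heading=0, pen down
FD 6: (0,0) -> (6,0) [heading=0, draw]
FD 5: (6,0) -> (11,0) [heading=0, draw]
RT 180: heading 0 -> 180
LT 180: heading 180 -> 0
FD 19: (11,0) -> (30,0) [heading=0, draw]
RT 45: heading 0 -> 315
FD 11: (30,0) -> (37.778,-7.778) [heading=315, draw]
FD 9: (37.778,-7.778) -> (44.142,-14.142) [heading=315, draw]
Final: pos=(44.142,-14.142), heading=315, 5 segment(s) drawn
Waypoints (6 total):
(0, 0)
(6, 0)
(11, 0)
(30, 0)
(37.778, -7.778)
(44.142, -14.142)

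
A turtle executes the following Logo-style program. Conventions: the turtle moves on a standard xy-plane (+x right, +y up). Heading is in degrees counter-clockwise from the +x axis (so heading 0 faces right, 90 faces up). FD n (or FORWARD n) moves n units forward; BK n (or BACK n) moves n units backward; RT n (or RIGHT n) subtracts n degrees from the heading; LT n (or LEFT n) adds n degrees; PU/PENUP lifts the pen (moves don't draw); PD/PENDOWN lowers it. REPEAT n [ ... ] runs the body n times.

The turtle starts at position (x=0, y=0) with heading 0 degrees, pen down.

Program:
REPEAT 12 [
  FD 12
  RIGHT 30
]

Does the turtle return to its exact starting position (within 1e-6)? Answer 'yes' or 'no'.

Answer: yes

Derivation:
Executing turtle program step by step:
Start: pos=(0,0), heading=0, pen down
REPEAT 12 [
  -- iteration 1/12 --
  FD 12: (0,0) -> (12,0) [heading=0, draw]
  RT 30: heading 0 -> 330
  -- iteration 2/12 --
  FD 12: (12,0) -> (22.392,-6) [heading=330, draw]
  RT 30: heading 330 -> 300
  -- iteration 3/12 --
  FD 12: (22.392,-6) -> (28.392,-16.392) [heading=300, draw]
  RT 30: heading 300 -> 270
  -- iteration 4/12 --
  FD 12: (28.392,-16.392) -> (28.392,-28.392) [heading=270, draw]
  RT 30: heading 270 -> 240
  -- iteration 5/12 --
  FD 12: (28.392,-28.392) -> (22.392,-38.785) [heading=240, draw]
  RT 30: heading 240 -> 210
  -- iteration 6/12 --
  FD 12: (22.392,-38.785) -> (12,-44.785) [heading=210, draw]
  RT 30: heading 210 -> 180
  -- iteration 7/12 --
  FD 12: (12,-44.785) -> (0,-44.785) [heading=180, draw]
  RT 30: heading 180 -> 150
  -- iteration 8/12 --
  FD 12: (0,-44.785) -> (-10.392,-38.785) [heading=150, draw]
  RT 30: heading 150 -> 120
  -- iteration 9/12 --
  FD 12: (-10.392,-38.785) -> (-16.392,-28.392) [heading=120, draw]
  RT 30: heading 120 -> 90
  -- iteration 10/12 --
  FD 12: (-16.392,-28.392) -> (-16.392,-16.392) [heading=90, draw]
  RT 30: heading 90 -> 60
  -- iteration 11/12 --
  FD 12: (-16.392,-16.392) -> (-10.392,-6) [heading=60, draw]
  RT 30: heading 60 -> 30
  -- iteration 12/12 --
  FD 12: (-10.392,-6) -> (0,0) [heading=30, draw]
  RT 30: heading 30 -> 0
]
Final: pos=(0,0), heading=0, 12 segment(s) drawn

Start position: (0, 0)
Final position: (0, 0)
Distance = 0; < 1e-6 -> CLOSED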